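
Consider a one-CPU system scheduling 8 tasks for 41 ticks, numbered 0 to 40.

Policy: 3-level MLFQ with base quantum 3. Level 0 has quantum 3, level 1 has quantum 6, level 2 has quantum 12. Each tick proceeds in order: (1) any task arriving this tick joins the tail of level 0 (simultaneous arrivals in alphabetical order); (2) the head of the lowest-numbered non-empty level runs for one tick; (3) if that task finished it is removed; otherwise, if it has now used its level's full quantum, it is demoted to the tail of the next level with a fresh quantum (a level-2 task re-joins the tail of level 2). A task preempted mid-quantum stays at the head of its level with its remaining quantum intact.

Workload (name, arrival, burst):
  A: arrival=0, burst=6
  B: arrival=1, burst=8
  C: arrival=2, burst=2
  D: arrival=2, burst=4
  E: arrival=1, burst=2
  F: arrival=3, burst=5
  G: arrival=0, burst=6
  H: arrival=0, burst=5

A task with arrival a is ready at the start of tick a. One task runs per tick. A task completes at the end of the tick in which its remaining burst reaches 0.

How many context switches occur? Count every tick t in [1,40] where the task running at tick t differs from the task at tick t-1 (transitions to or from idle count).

t=0: L0/L1/L2 = AGH/-/- → run A
t=1: L0/L1/L2 = AGHBE/-/- → run A
t=2: L0/L1/L2 = AGHBECD/-/- → run A
t=3: L0/L1/L2 = GHBECDF/A/- → run G
t=4: L0/L1/L2 = GHBECDF/A/- → run G
t=5: L0/L1/L2 = GHBECDF/A/- → run G
t=6: L0/L1/L2 = HBECDF/AG/- → run H
t=7: L0/L1/L2 = HBECDF/AG/- → run H
t=8: L0/L1/L2 = HBECDF/AG/- → run H
t=9: L0/L1/L2 = BECDF/AGH/- → run B
t=10: L0/L1/L2 = BECDF/AGH/- → run B
t=11: L0/L1/L2 = BECDF/AGH/- → run B
t=12: L0/L1/L2 = ECDF/AGHB/- → run E
t=13: L0/L1/L2 = ECDF/AGHB/- → run E
t=14: L0/L1/L2 = CDF/AGHB/- → run C
t=15: L0/L1/L2 = CDF/AGHB/- → run C
t=16: L0/L1/L2 = DF/AGHB/- → run D
t=17: L0/L1/L2 = DF/AGHB/- → run D
t=18: L0/L1/L2 = DF/AGHB/- → run D
t=19: L0/L1/L2 = F/AGHBD/- → run F
t=20: L0/L1/L2 = F/AGHBD/- → run F
t=21: L0/L1/L2 = F/AGHBD/- → run F
t=22: L0/L1/L2 = -/AGHBDF/- → run A
t=23: L0/L1/L2 = -/AGHBDF/- → run A
t=24: L0/L1/L2 = -/AGHBDF/- → run A
t=25: L0/L1/L2 = -/GHBDF/- → run G
t=26: L0/L1/L2 = -/GHBDF/- → run G
t=27: L0/L1/L2 = -/GHBDF/- → run G
t=28: L0/L1/L2 = -/HBDF/- → run H
t=29: L0/L1/L2 = -/HBDF/- → run H
t=30: L0/L1/L2 = -/BDF/- → run B
t=31: L0/L1/L2 = -/BDF/- → run B
t=32: L0/L1/L2 = -/BDF/- → run B
t=33: L0/L1/L2 = -/BDF/- → run B
t=34: L0/L1/L2 = -/BDF/- → run B
t=35: L0/L1/L2 = -/DF/- → run D
t=36: L0/L1/L2 = -/F/- → run F
t=37: L0/L1/L2 = -/F/- → run F
t=38: (idle)
t=39: (idle)
t=40: (idle)

context switches = 14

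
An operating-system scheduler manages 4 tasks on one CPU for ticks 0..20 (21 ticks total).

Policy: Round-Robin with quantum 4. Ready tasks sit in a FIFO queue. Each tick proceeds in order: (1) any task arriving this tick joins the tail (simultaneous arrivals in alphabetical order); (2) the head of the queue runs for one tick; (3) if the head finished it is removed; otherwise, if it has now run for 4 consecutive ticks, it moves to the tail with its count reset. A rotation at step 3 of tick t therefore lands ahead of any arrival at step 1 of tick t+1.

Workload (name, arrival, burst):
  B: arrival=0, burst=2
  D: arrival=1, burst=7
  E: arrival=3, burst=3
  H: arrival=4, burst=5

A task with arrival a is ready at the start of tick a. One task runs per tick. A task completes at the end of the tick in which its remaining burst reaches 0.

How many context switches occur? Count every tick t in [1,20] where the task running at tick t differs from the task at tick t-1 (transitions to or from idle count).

t=0: queue=[B] q_used=0 → run B
t=1: queue=[B,D] q_used=1 → run B
t=2: queue=[D] q_used=0 → run D
t=3: queue=[D,E] q_used=1 → run D
t=4: queue=[D,E,H] q_used=2 → run D
t=5: queue=[D,E,H] q_used=3 → run D
t=6: queue=[E,H,D] q_used=0 → run E
t=7: queue=[E,H,D] q_used=1 → run E
t=8: queue=[E,H,D] q_used=2 → run E
t=9: queue=[H,D] q_used=0 → run H
t=10: queue=[H,D] q_used=1 → run H
t=11: queue=[H,D] q_used=2 → run H
t=12: queue=[H,D] q_used=3 → run H
t=13: queue=[D,H] q_used=0 → run D
t=14: queue=[D,H] q_used=1 → run D
t=15: queue=[D,H] q_used=2 → run D
t=16: queue=[H] q_used=0 → run H
t=17: (idle)
t=18: (idle)
t=19: (idle)
t=20: (idle)

context switches = 6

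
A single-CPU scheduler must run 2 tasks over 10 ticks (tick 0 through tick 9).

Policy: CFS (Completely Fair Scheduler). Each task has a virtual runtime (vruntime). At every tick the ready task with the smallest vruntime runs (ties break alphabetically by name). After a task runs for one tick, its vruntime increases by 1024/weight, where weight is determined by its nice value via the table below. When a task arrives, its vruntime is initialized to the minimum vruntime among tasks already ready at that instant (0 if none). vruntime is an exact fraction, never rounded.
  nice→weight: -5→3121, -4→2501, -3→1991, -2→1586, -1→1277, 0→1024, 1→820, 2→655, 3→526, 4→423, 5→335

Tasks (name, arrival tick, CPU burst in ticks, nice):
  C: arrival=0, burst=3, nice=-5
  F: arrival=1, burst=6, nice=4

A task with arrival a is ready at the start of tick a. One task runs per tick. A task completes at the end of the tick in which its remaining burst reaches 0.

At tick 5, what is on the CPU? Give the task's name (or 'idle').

t=0: vr[C=0] → run C
t=1: vr[C=1024/3121 F=1024/3121] → run C
t=2: vr[C=2048/3121 F=1024/3121] → run F
t=3: vr[C=2048/3121 F=3629056/1320183] → run C
t=4: vr[F=3629056/1320183] → run F
t=5: vr[F=6824960/1320183] → run F
t=6: vr[F=3340288/440061] → run F
t=7: vr[F=13216768/1320183] → run F
t=8: vr[F=16412672/1320183] → run F
t=9: (idle)

running at tick 5 = F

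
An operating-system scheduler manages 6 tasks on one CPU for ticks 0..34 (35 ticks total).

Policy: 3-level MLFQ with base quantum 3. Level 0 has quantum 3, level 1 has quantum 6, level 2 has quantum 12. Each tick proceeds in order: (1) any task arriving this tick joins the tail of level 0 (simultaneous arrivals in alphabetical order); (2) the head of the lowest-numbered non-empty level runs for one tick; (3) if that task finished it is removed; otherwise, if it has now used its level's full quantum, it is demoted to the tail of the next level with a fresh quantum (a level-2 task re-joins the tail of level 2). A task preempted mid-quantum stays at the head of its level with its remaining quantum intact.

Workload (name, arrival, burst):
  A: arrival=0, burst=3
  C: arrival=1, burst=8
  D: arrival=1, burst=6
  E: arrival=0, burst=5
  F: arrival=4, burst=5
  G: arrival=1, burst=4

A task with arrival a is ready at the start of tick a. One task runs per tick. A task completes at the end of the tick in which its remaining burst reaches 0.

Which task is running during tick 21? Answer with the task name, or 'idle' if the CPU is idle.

t=0: L0/L1/L2 = AE/-/- → run A
t=1: L0/L1/L2 = AECDG/-/- → run A
t=2: L0/L1/L2 = AECDG/-/- → run A
t=3: L0/L1/L2 = ECDG/-/- → run E
t=4: L0/L1/L2 = ECDGF/-/- → run E
t=5: L0/L1/L2 = ECDGF/-/- → run E
t=6: L0/L1/L2 = CDGF/E/- → run C
t=7: L0/L1/L2 = CDGF/E/- → run C
t=8: L0/L1/L2 = CDGF/E/- → run C
t=9: L0/L1/L2 = DGF/EC/- → run D
t=10: L0/L1/L2 = DGF/EC/- → run D
t=11: L0/L1/L2 = DGF/EC/- → run D
t=12: L0/L1/L2 = GF/ECD/- → run G
t=13: L0/L1/L2 = GF/ECD/- → run G
t=14: L0/L1/L2 = GF/ECD/- → run G
t=15: L0/L1/L2 = F/ECDG/- → run F
t=16: L0/L1/L2 = F/ECDG/- → run F
t=17: L0/L1/L2 = F/ECDG/- → run F
t=18: L0/L1/L2 = -/ECDGF/- → run E
t=19: L0/L1/L2 = -/ECDGF/- → run E
t=20: L0/L1/L2 = -/CDGF/- → run C
t=21: L0/L1/L2 = -/CDGF/- → run C
t=22: L0/L1/L2 = -/CDGF/- → run C
t=23: L0/L1/L2 = -/CDGF/- → run C
t=24: L0/L1/L2 = -/CDGF/- → run C
t=25: L0/L1/L2 = -/DGF/- → run D
t=26: L0/L1/L2 = -/DGF/- → run D
t=27: L0/L1/L2 = -/DGF/- → run D
t=28: L0/L1/L2 = -/GF/- → run G
t=29: L0/L1/L2 = -/F/- → run F
t=30: L0/L1/L2 = -/F/- → run F
t=31: (idle)
t=32: (idle)
t=33: (idle)
t=34: (idle)

running at tick 21 = C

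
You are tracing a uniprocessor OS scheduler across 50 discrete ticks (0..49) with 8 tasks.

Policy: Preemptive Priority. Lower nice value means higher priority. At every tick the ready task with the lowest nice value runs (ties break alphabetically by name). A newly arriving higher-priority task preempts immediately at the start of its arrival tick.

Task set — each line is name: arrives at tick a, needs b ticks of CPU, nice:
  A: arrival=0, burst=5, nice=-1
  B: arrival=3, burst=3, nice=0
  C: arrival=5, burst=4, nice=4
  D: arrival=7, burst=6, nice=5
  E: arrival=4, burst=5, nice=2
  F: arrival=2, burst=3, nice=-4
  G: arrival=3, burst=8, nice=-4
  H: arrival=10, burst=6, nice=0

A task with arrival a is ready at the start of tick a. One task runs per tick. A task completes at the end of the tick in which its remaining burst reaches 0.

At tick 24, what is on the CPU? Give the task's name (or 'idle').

running at tick 24 = H

t=0: ready={A} → run A
t=1: ready={A} → run A
t=2: ready={A,F} → run F
t=3: ready={A,B,F,G} → run F
t=4: ready={A,B,E,F,G} → run F
t=5: ready={A,B,C,E,G} → run G
t=6: ready={A,B,C,E,G} → run G
t=7: ready={A,B,C,D,E,G} → run G
t=8: ready={A,B,C,D,E,G} → run G
t=9: ready={A,B,C,D,E,G} → run G
t=10: ready={A,B,C,D,E,G,H} → run G
t=11: ready={A,B,C,D,E,G,H} → run G
t=12: ready={A,B,C,D,E,G,H} → run G
t=13: ready={A,B,C,D,E,H} → run A
t=14: ready={A,B,C,D,E,H} → run A
t=15: ready={A,B,C,D,E,H} → run A
t=16: ready={B,C,D,E,H} → run B
t=17: ready={B,C,D,E,H} → run B
t=18: ready={B,C,D,E,H} → run B
t=19: ready={C,D,E,H} → run H
t=20: ready={C,D,E,H} → run H
t=21: ready={C,D,E,H} → run H
t=22: ready={C,D,E,H} → run H
t=23: ready={C,D,E,H} → run H
t=24: ready={C,D,E,H} → run H
t=25: ready={C,D,E} → run E
t=26: ready={C,D,E} → run E
t=27: ready={C,D,E} → run E
t=28: ready={C,D,E} → run E
t=29: ready={C,D,E} → run E
t=30: ready={C,D} → run C
t=31: ready={C,D} → run C
t=32: ready={C,D} → run C
t=33: ready={C,D} → run C
t=34: ready={D} → run D
t=35: ready={D} → run D
t=36: ready={D} → run D
t=37: ready={D} → run D
t=38: ready={D} → run D
t=39: ready={D} → run D
t=40: (idle)
t=41: (idle)
t=42: (idle)
t=43: (idle)
t=44: (idle)
t=45: (idle)
t=46: (idle)
t=47: (idle)
t=48: (idle)
t=49: (idle)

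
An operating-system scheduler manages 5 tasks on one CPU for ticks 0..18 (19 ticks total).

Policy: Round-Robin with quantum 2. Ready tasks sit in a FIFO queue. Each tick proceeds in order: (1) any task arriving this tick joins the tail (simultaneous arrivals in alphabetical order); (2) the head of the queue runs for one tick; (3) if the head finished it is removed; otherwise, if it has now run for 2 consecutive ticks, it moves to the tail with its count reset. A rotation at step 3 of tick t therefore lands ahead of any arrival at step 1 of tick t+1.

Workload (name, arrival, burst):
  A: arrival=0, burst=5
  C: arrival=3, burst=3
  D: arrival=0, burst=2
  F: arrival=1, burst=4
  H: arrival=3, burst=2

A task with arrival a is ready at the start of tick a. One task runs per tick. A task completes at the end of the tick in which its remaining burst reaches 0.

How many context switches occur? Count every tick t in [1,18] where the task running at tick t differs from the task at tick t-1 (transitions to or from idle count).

context switches = 9

t=0: queue=[A,D] q_used=0 → run A
t=1: queue=[A,D,F] q_used=1 → run A
t=2: queue=[D,F,A] q_used=0 → run D
t=3: queue=[D,F,A,C,H] q_used=1 → run D
t=4: queue=[F,A,C,H] q_used=0 → run F
t=5: queue=[F,A,C,H] q_used=1 → run F
t=6: queue=[A,C,H,F] q_used=0 → run A
t=7: queue=[A,C,H,F] q_used=1 → run A
t=8: queue=[C,H,F,A] q_used=0 → run C
t=9: queue=[C,H,F,A] q_used=1 → run C
t=10: queue=[H,F,A,C] q_used=0 → run H
t=11: queue=[H,F,A,C] q_used=1 → run H
t=12: queue=[F,A,C] q_used=0 → run F
t=13: queue=[F,A,C] q_used=1 → run F
t=14: queue=[A,C] q_used=0 → run A
t=15: queue=[C] q_used=0 → run C
t=16: (idle)
t=17: (idle)
t=18: (idle)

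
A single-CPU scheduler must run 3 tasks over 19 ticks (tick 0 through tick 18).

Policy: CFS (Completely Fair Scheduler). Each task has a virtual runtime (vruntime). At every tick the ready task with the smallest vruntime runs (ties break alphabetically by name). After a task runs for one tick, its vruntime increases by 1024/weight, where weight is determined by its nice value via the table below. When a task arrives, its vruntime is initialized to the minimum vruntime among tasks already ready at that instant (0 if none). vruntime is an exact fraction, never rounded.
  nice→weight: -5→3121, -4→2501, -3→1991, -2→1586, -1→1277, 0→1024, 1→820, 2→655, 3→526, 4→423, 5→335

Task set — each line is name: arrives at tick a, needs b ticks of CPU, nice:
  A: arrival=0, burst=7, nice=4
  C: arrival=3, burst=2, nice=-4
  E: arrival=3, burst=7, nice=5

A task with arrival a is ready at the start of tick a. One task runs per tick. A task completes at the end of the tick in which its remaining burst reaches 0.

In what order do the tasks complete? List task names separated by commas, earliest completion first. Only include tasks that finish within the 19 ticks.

t=0: vr[A=0] → run A
t=1: vr[A=1024/423] → run A
t=2: vr[A=2048/423] → run A
t=3: vr[A=1024/141 C=1024/141 E=1024/141] → run A
t=4: vr[A=4096/423 C=1024/141 E=1024/141] → run C
t=5: vr[A=4096/423 C=2705408/352641 E=1024/141] → run E
t=6: vr[A=4096/423 C=2705408/352641 E=487424/47235] → run C
t=7: vr[A=4096/423 E=487424/47235] → run A
t=8: vr[A=5120/423 E=487424/47235] → run E
t=9: vr[A=5120/423 E=631808/47235] → run A
t=10: vr[A=2048/141 E=631808/47235] → run E
t=11: vr[A=2048/141 E=776192/47235] → run A
t=12: vr[E=776192/47235] → run E
t=13: vr[E=920576/47235] → run E
t=14: vr[E=212992/9447] → run E
t=15: vr[E=1209344/47235] → run E
t=16: (idle)
t=17: (idle)
t=18: (idle)

completion order = C, A, E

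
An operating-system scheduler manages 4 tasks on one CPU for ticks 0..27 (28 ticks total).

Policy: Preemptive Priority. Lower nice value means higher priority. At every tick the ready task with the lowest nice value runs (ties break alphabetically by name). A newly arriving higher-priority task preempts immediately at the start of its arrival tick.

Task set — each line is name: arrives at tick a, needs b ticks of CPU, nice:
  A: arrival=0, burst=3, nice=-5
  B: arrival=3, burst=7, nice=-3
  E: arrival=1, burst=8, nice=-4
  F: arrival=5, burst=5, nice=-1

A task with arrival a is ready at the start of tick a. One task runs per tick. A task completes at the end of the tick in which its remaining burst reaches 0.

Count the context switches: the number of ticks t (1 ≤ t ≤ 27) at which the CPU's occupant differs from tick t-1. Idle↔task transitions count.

context switches = 4

t=0: ready={A} → run A
t=1: ready={A,E} → run A
t=2: ready={A,E} → run A
t=3: ready={B,E} → run E
t=4: ready={B,E} → run E
t=5: ready={B,E,F} → run E
t=6: ready={B,E,F} → run E
t=7: ready={B,E,F} → run E
t=8: ready={B,E,F} → run E
t=9: ready={B,E,F} → run E
t=10: ready={B,E,F} → run E
t=11: ready={B,F} → run B
t=12: ready={B,F} → run B
t=13: ready={B,F} → run B
t=14: ready={B,F} → run B
t=15: ready={B,F} → run B
t=16: ready={B,F} → run B
t=17: ready={B,F} → run B
t=18: ready={F} → run F
t=19: ready={F} → run F
t=20: ready={F} → run F
t=21: ready={F} → run F
t=22: ready={F} → run F
t=23: (idle)
t=24: (idle)
t=25: (idle)
t=26: (idle)
t=27: (idle)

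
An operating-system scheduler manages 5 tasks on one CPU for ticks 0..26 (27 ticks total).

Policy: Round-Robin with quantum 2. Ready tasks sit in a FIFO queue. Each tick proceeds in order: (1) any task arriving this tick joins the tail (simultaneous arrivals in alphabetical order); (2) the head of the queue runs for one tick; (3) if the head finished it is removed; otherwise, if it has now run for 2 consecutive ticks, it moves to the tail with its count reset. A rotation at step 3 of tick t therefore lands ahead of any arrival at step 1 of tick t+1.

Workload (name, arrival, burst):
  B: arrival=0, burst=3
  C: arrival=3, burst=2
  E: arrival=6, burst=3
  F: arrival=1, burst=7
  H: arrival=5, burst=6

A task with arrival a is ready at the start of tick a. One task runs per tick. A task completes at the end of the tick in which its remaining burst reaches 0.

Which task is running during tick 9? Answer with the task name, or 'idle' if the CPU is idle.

t=0: queue=[B] q_used=0 → run B
t=1: queue=[B,F] q_used=1 → run B
t=2: queue=[F,B] q_used=0 → run F
t=3: queue=[F,B,C] q_used=1 → run F
t=4: queue=[B,C,F] q_used=0 → run B
t=5: queue=[C,F,H] q_used=0 → run C
t=6: queue=[C,F,H,E] q_used=1 → run C
t=7: queue=[F,H,E] q_used=0 → run F
t=8: queue=[F,H,E] q_used=1 → run F
t=9: queue=[H,E,F] q_used=0 → run H
t=10: queue=[H,E,F] q_used=1 → run H
t=11: queue=[E,F,H] q_used=0 → run E
t=12: queue=[E,F,H] q_used=1 → run E
t=13: queue=[F,H,E] q_used=0 → run F
t=14: queue=[F,H,E] q_used=1 → run F
t=15: queue=[H,E,F] q_used=0 → run H
t=16: queue=[H,E,F] q_used=1 → run H
t=17: queue=[E,F,H] q_used=0 → run E
t=18: queue=[F,H] q_used=0 → run F
t=19: queue=[H] q_used=0 → run H
t=20: queue=[H] q_used=1 → run H
t=21: (idle)
t=22: (idle)
t=23: (idle)
t=24: (idle)
t=25: (idle)
t=26: (idle)

running at tick 9 = H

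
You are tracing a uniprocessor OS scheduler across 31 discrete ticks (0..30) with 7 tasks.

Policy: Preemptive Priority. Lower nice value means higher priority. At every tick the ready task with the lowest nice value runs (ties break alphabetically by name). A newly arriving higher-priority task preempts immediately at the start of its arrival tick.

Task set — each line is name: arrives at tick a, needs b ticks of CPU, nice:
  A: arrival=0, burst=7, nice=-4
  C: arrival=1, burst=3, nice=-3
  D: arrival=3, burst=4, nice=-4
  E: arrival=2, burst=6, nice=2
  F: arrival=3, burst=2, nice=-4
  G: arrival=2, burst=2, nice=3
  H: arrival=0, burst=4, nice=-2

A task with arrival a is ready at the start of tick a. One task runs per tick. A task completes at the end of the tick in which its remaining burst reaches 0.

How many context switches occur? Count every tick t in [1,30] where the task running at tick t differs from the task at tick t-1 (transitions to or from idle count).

context switches = 7

t=0: ready={A,H} → run A
t=1: ready={A,C,H} → run A
t=2: ready={A,C,E,G,H} → run A
t=3: ready={A,C,D,E,F,G,H} → run A
t=4: ready={A,C,D,E,F,G,H} → run A
t=5: ready={A,C,D,E,F,G,H} → run A
t=6: ready={A,C,D,E,F,G,H} → run A
t=7: ready={C,D,E,F,G,H} → run D
t=8: ready={C,D,E,F,G,H} → run D
t=9: ready={C,D,E,F,G,H} → run D
t=10: ready={C,D,E,F,G,H} → run D
t=11: ready={C,E,F,G,H} → run F
t=12: ready={C,E,F,G,H} → run F
t=13: ready={C,E,G,H} → run C
t=14: ready={C,E,G,H} → run C
t=15: ready={C,E,G,H} → run C
t=16: ready={E,G,H} → run H
t=17: ready={E,G,H} → run H
t=18: ready={E,G,H} → run H
t=19: ready={E,G,H} → run H
t=20: ready={E,G} → run E
t=21: ready={E,G} → run E
t=22: ready={E,G} → run E
t=23: ready={E,G} → run E
t=24: ready={E,G} → run E
t=25: ready={E,G} → run E
t=26: ready={G} → run G
t=27: ready={G} → run G
t=28: (idle)
t=29: (idle)
t=30: (idle)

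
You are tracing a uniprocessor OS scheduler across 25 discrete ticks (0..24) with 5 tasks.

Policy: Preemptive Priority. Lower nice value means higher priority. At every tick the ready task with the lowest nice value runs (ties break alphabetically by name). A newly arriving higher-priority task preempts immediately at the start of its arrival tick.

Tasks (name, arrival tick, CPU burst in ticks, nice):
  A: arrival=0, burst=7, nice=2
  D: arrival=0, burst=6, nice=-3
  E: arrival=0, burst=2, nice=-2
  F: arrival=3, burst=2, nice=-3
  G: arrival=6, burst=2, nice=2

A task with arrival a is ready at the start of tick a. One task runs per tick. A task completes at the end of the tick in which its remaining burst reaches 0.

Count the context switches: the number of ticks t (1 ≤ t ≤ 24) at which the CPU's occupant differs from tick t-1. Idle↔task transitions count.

t=0: ready={A,D,E} → run D
t=1: ready={A,D,E} → run D
t=2: ready={A,D,E} → run D
t=3: ready={A,D,E,F} → run D
t=4: ready={A,D,E,F} → run D
t=5: ready={A,D,E,F} → run D
t=6: ready={A,E,F,G} → run F
t=7: ready={A,E,F,G} → run F
t=8: ready={A,E,G} → run E
t=9: ready={A,E,G} → run E
t=10: ready={A,G} → run A
t=11: ready={A,G} → run A
t=12: ready={A,G} → run A
t=13: ready={A,G} → run A
t=14: ready={A,G} → run A
t=15: ready={A,G} → run A
t=16: ready={A,G} → run A
t=17: ready={G} → run G
t=18: ready={G} → run G
t=19: (idle)
t=20: (idle)
t=21: (idle)
t=22: (idle)
t=23: (idle)
t=24: (idle)

context switches = 5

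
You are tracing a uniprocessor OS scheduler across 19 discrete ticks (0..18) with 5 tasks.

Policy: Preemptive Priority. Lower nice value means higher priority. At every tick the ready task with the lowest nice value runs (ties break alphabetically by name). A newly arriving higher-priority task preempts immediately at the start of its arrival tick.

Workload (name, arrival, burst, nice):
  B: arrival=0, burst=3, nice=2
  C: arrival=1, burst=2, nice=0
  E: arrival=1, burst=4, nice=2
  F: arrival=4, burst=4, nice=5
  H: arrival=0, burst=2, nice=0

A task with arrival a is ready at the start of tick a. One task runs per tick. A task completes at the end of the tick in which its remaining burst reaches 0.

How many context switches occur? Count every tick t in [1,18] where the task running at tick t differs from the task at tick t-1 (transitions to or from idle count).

t=0: ready={B,H} → run H
t=1: ready={B,C,E,H} → run C
t=2: ready={B,C,E,H} → run C
t=3: ready={B,E,H} → run H
t=4: ready={B,E,F} → run B
t=5: ready={B,E,F} → run B
t=6: ready={B,E,F} → run B
t=7: ready={E,F} → run E
t=8: ready={E,F} → run E
t=9: ready={E,F} → run E
t=10: ready={E,F} → run E
t=11: ready={F} → run F
t=12: ready={F} → run F
t=13: ready={F} → run F
t=14: ready={F} → run F
t=15: (idle)
t=16: (idle)
t=17: (idle)
t=18: (idle)

context switches = 6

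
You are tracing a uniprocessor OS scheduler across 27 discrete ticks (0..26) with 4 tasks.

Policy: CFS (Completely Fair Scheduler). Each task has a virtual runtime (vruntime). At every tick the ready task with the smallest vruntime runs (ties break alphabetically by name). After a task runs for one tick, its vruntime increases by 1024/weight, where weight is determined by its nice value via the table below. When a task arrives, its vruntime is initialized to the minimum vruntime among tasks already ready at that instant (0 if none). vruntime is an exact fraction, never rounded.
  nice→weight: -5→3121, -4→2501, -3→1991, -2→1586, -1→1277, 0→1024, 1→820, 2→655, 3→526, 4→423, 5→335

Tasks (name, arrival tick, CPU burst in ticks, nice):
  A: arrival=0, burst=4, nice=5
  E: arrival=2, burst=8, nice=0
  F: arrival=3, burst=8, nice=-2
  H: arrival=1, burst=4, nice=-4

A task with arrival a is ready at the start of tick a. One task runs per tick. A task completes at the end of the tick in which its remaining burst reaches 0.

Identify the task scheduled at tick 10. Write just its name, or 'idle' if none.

running at tick 10 = F

t=0: vr[A=0] → run A
t=1: vr[A=1024/335 H=1024/335] → run A
t=2: vr[A=2048/335 E=1024/335 H=1024/335] → run E
t=3: vr[A=2048/335 E=1359/335 F=1024/335 H=1024/335] → run F
t=4: vr[A=2048/335 E=1359/335 F=983552/265655 H=1024/335] → run H
t=5: vr[A=2048/335 E=1359/335 F=983552/265655 H=2904064/837835] → run H
t=6: vr[A=2048/335 E=1359/335 F=983552/265655 H=3247104/837835] → run F
t=7: vr[A=2048/335 E=1359/335 F=1155072/265655 H=3247104/837835] → run H
t=8: vr[A=2048/335 E=1359/335 F=1155072/265655 H=3590144/837835] → run E
t=9: vr[A=2048/335 E=1694/335 F=1155072/265655 H=3590144/837835] → run H
t=10: vr[A=2048/335 E=1694/335 F=1155072/265655] → run F
t=11: vr[A=2048/335 E=1694/335 F=1326592/265655] → run F
t=12: vr[A=2048/335 E=1694/335 F=1498112/265655] → run E
t=13: vr[A=2048/335 E=2029/335 F=1498112/265655] → run F
t=14: vr[A=2048/335 E=2029/335 F=1669632/265655] → run E
t=15: vr[A=2048/335 E=2364/335 F=1669632/265655] → run A
t=16: vr[A=3072/335 E=2364/335 F=1669632/265655] → run F
t=17: vr[A=3072/335 E=2364/335 F=1841152/265655] → run F
t=18: vr[A=3072/335 E=2364/335 F=2012672/265655] → run E
t=19: vr[A=3072/335 E=2699/335 F=2012672/265655] → run F
t=20: vr[A=3072/335 E=2699/335] → run E
t=21: vr[A=3072/335 E=3034/335] → run E
t=22: vr[A=3072/335 E=3369/335] → run A
t=23: vr[E=3369/335] → run E
t=24: (idle)
t=25: (idle)
t=26: (idle)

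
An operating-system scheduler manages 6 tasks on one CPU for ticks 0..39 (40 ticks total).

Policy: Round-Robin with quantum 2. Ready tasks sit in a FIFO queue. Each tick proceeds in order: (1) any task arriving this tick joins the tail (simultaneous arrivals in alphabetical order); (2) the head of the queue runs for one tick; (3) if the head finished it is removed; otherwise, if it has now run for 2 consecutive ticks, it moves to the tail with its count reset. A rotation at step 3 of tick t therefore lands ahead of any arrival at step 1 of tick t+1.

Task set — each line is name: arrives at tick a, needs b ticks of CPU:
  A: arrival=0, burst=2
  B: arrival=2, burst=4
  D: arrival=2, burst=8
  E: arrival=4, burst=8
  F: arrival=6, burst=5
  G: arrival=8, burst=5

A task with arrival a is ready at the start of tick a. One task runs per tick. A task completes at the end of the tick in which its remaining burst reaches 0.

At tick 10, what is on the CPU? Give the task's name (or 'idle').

t=0: queue=[A] q_used=0 → run A
t=1: queue=[A] q_used=1 → run A
t=2: queue=[B,D] q_used=0 → run B
t=3: queue=[B,D] q_used=1 → run B
t=4: queue=[D,B,E] q_used=0 → run D
t=5: queue=[D,B,E] q_used=1 → run D
t=6: queue=[B,E,D,F] q_used=0 → run B
t=7: queue=[B,E,D,F] q_used=1 → run B
t=8: queue=[E,D,F,G] q_used=0 → run E
t=9: queue=[E,D,F,G] q_used=1 → run E
t=10: queue=[D,F,G,E] q_used=0 → run D
t=11: queue=[D,F,G,E] q_used=1 → run D
t=12: queue=[F,G,E,D] q_used=0 → run F
t=13: queue=[F,G,E,D] q_used=1 → run F
t=14: queue=[G,E,D,F] q_used=0 → run G
t=15: queue=[G,E,D,F] q_used=1 → run G
t=16: queue=[E,D,F,G] q_used=0 → run E
t=17: queue=[E,D,F,G] q_used=1 → run E
t=18: queue=[D,F,G,E] q_used=0 → run D
t=19: queue=[D,F,G,E] q_used=1 → run D
t=20: queue=[F,G,E,D] q_used=0 → run F
t=21: queue=[F,G,E,D] q_used=1 → run F
t=22: queue=[G,E,D,F] q_used=0 → run G
t=23: queue=[G,E,D,F] q_used=1 → run G
t=24: queue=[E,D,F,G] q_used=0 → run E
t=25: queue=[E,D,F,G] q_used=1 → run E
t=26: queue=[D,F,G,E] q_used=0 → run D
t=27: queue=[D,F,G,E] q_used=1 → run D
t=28: queue=[F,G,E] q_used=0 → run F
t=29: queue=[G,E] q_used=0 → run G
t=30: queue=[E] q_used=0 → run E
t=31: queue=[E] q_used=1 → run E
t=32: (idle)
t=33: (idle)
t=34: (idle)
t=35: (idle)
t=36: (idle)
t=37: (idle)
t=38: (idle)
t=39: (idle)

running at tick 10 = D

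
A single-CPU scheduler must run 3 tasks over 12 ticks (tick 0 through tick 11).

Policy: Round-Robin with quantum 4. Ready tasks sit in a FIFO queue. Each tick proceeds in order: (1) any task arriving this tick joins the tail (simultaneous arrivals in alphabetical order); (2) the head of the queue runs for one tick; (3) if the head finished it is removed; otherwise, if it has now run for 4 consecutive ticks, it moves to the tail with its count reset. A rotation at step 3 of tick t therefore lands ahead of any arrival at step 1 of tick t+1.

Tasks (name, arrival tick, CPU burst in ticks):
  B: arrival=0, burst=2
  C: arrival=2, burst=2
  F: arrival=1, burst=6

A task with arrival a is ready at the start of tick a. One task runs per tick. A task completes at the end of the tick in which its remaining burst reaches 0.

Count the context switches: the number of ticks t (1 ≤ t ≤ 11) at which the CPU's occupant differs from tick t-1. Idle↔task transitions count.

context switches = 4

t=0: queue=[B] q_used=0 → run B
t=1: queue=[B,F] q_used=1 → run B
t=2: queue=[F,C] q_used=0 → run F
t=3: queue=[F,C] q_used=1 → run F
t=4: queue=[F,C] q_used=2 → run F
t=5: queue=[F,C] q_used=3 → run F
t=6: queue=[C,F] q_used=0 → run C
t=7: queue=[C,F] q_used=1 → run C
t=8: queue=[F] q_used=0 → run F
t=9: queue=[F] q_used=1 → run F
t=10: (idle)
t=11: (idle)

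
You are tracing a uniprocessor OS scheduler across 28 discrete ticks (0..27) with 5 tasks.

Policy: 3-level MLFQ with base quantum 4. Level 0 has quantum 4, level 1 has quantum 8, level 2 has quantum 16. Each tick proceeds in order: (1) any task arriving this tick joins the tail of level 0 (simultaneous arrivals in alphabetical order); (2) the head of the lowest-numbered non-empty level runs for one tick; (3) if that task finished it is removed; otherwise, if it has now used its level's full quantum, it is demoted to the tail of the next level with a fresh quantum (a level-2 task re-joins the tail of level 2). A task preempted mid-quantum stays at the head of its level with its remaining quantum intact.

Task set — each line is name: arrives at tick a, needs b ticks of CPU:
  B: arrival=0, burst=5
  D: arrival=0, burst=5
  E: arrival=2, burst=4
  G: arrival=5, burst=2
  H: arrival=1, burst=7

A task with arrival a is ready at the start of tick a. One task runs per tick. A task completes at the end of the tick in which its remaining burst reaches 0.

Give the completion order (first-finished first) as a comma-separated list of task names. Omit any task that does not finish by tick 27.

completion order = E, G, B, D, H

t=0: L0/L1/L2 = BD/-/- → run B
t=1: L0/L1/L2 = BDH/-/- → run B
t=2: L0/L1/L2 = BDHE/-/- → run B
t=3: L0/L1/L2 = BDHE/-/- → run B
t=4: L0/L1/L2 = DHE/B/- → run D
t=5: L0/L1/L2 = DHEG/B/- → run D
t=6: L0/L1/L2 = DHEG/B/- → run D
t=7: L0/L1/L2 = DHEG/B/- → run D
t=8: L0/L1/L2 = HEG/BD/- → run H
t=9: L0/L1/L2 = HEG/BD/- → run H
t=10: L0/L1/L2 = HEG/BD/- → run H
t=11: L0/L1/L2 = HEG/BD/- → run H
t=12: L0/L1/L2 = EG/BDH/- → run E
t=13: L0/L1/L2 = EG/BDH/- → run E
t=14: L0/L1/L2 = EG/BDH/- → run E
t=15: L0/L1/L2 = EG/BDH/- → run E
t=16: L0/L1/L2 = G/BDH/- → run G
t=17: L0/L1/L2 = G/BDH/- → run G
t=18: L0/L1/L2 = -/BDH/- → run B
t=19: L0/L1/L2 = -/DH/- → run D
t=20: L0/L1/L2 = -/H/- → run H
t=21: L0/L1/L2 = -/H/- → run H
t=22: L0/L1/L2 = -/H/- → run H
t=23: (idle)
t=24: (idle)
t=25: (idle)
t=26: (idle)
t=27: (idle)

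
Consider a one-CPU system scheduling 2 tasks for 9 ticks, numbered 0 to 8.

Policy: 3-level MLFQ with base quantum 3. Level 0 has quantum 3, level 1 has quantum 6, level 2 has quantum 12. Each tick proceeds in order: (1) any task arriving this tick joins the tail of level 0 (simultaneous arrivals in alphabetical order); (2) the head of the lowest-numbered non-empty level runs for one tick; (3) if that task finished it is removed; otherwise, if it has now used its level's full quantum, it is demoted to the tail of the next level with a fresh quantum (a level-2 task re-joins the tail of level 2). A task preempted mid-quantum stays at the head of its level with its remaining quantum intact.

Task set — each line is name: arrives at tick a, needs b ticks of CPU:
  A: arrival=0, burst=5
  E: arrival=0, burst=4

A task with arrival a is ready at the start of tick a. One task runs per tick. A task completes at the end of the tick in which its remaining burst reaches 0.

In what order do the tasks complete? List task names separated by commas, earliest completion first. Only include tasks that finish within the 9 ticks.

completion order = A, E

t=0: L0/L1/L2 = AE/-/- → run A
t=1: L0/L1/L2 = AE/-/- → run A
t=2: L0/L1/L2 = AE/-/- → run A
t=3: L0/L1/L2 = E/A/- → run E
t=4: L0/L1/L2 = E/A/- → run E
t=5: L0/L1/L2 = E/A/- → run E
t=6: L0/L1/L2 = -/AE/- → run A
t=7: L0/L1/L2 = -/AE/- → run A
t=8: L0/L1/L2 = -/E/- → run E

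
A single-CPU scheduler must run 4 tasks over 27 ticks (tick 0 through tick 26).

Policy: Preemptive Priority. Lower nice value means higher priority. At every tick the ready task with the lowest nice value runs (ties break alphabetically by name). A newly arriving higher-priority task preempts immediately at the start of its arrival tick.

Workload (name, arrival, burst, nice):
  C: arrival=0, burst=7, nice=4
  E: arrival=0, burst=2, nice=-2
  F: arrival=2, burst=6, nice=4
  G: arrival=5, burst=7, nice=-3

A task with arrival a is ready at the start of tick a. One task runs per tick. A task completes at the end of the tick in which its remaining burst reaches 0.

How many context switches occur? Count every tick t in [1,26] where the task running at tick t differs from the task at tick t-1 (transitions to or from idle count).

t=0: ready={C,E} → run E
t=1: ready={C,E} → run E
t=2: ready={C,F} → run C
t=3: ready={C,F} → run C
t=4: ready={C,F} → run C
t=5: ready={C,F,G} → run G
t=6: ready={C,F,G} → run G
t=7: ready={C,F,G} → run G
t=8: ready={C,F,G} → run G
t=9: ready={C,F,G} → run G
t=10: ready={C,F,G} → run G
t=11: ready={C,F,G} → run G
t=12: ready={C,F} → run C
t=13: ready={C,F} → run C
t=14: ready={C,F} → run C
t=15: ready={C,F} → run C
t=16: ready={F} → run F
t=17: ready={F} → run F
t=18: ready={F} → run F
t=19: ready={F} → run F
t=20: ready={F} → run F
t=21: ready={F} → run F
t=22: (idle)
t=23: (idle)
t=24: (idle)
t=25: (idle)
t=26: (idle)

context switches = 5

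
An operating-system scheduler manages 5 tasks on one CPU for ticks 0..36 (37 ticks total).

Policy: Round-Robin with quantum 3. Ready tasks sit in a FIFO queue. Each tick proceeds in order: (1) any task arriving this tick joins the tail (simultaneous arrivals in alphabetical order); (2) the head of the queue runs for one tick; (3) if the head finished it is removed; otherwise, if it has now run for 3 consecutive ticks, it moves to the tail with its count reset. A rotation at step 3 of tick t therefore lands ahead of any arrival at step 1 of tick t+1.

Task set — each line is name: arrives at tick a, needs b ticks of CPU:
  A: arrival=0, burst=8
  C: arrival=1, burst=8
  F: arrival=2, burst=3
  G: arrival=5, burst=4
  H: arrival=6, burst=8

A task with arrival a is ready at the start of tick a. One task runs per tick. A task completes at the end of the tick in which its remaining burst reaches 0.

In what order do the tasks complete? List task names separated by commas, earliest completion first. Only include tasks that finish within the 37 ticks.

completion order = F, A, G, C, H

t=0: queue=[A] q_used=0 → run A
t=1: queue=[A,C] q_used=1 → run A
t=2: queue=[A,C,F] q_used=2 → run A
t=3: queue=[C,F,A] q_used=0 → run C
t=4: queue=[C,F,A] q_used=1 → run C
t=5: queue=[C,F,A,G] q_used=2 → run C
t=6: queue=[F,A,G,C,H] q_used=0 → run F
t=7: queue=[F,A,G,C,H] q_used=1 → run F
t=8: queue=[F,A,G,C,H] q_used=2 → run F
t=9: queue=[A,G,C,H] q_used=0 → run A
t=10: queue=[A,G,C,H] q_used=1 → run A
t=11: queue=[A,G,C,H] q_used=2 → run A
t=12: queue=[G,C,H,A] q_used=0 → run G
t=13: queue=[G,C,H,A] q_used=1 → run G
t=14: queue=[G,C,H,A] q_used=2 → run G
t=15: queue=[C,H,A,G] q_used=0 → run C
t=16: queue=[C,H,A,G] q_used=1 → run C
t=17: queue=[C,H,A,G] q_used=2 → run C
t=18: queue=[H,A,G,C] q_used=0 → run H
t=19: queue=[H,A,G,C] q_used=1 → run H
t=20: queue=[H,A,G,C] q_used=2 → run H
t=21: queue=[A,G,C,H] q_used=0 → run A
t=22: queue=[A,G,C,H] q_used=1 → run A
t=23: queue=[G,C,H] q_used=0 → run G
t=24: queue=[C,H] q_used=0 → run C
t=25: queue=[C,H] q_used=1 → run C
t=26: queue=[H] q_used=0 → run H
t=27: queue=[H] q_used=1 → run H
t=28: queue=[H] q_used=2 → run H
t=29: queue=[H] q_used=0 → run H
t=30: queue=[H] q_used=1 → run H
t=31: (idle)
t=32: (idle)
t=33: (idle)
t=34: (idle)
t=35: (idle)
t=36: (idle)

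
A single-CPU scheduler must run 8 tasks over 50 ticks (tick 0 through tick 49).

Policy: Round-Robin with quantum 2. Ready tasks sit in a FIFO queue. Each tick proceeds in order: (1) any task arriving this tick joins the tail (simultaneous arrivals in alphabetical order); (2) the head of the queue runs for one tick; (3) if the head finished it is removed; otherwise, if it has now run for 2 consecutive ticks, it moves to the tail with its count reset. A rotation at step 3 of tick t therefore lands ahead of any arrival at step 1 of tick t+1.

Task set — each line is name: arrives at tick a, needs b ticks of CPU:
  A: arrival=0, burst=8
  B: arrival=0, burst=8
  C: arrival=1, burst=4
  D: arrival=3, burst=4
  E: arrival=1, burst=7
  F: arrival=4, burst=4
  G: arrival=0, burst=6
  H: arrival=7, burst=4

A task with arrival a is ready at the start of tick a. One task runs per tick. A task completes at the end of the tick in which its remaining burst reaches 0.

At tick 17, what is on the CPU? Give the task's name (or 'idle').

running at tick 17 = F

t=0: queue=[A,B,G] q_used=0 → run A
t=1: queue=[A,B,G,C,E] q_used=1 → run A
t=2: queue=[B,G,C,E,A] q_used=0 → run B
t=3: queue=[B,G,C,E,A,D] q_used=1 → run B
t=4: queue=[G,C,E,A,D,B,F] q_used=0 → run G
t=5: queue=[G,C,E,A,D,B,F] q_used=1 → run G
t=6: queue=[C,E,A,D,B,F,G] q_used=0 → run C
t=7: queue=[C,E,A,D,B,F,G,H] q_used=1 → run C
t=8: queue=[E,A,D,B,F,G,H,C] q_used=0 → run E
t=9: queue=[E,A,D,B,F,G,H,C] q_used=1 → run E
t=10: queue=[A,D,B,F,G,H,C,E] q_used=0 → run A
t=11: queue=[A,D,B,F,G,H,C,E] q_used=1 → run A
t=12: queue=[D,B,F,G,H,C,E,A] q_used=0 → run D
t=13: queue=[D,B,F,G,H,C,E,A] q_used=1 → run D
t=14: queue=[B,F,G,H,C,E,A,D] q_used=0 → run B
t=15: queue=[B,F,G,H,C,E,A,D] q_used=1 → run B
t=16: queue=[F,G,H,C,E,A,D,B] q_used=0 → run F
t=17: queue=[F,G,H,C,E,A,D,B] q_used=1 → run F
t=18: queue=[G,H,C,E,A,D,B,F] q_used=0 → run G
t=19: queue=[G,H,C,E,A,D,B,F] q_used=1 → run G
t=20: queue=[H,C,E,A,D,B,F,G] q_used=0 → run H
t=21: queue=[H,C,E,A,D,B,F,G] q_used=1 → run H
t=22: queue=[C,E,A,D,B,F,G,H] q_used=0 → run C
t=23: queue=[C,E,A,D,B,F,G,H] q_used=1 → run C
t=24: queue=[E,A,D,B,F,G,H] q_used=0 → run E
t=25: queue=[E,A,D,B,F,G,H] q_used=1 → run E
t=26: queue=[A,D,B,F,G,H,E] q_used=0 → run A
t=27: queue=[A,D,B,F,G,H,E] q_used=1 → run A
t=28: queue=[D,B,F,G,H,E,A] q_used=0 → run D
t=29: queue=[D,B,F,G,H,E,A] q_used=1 → run D
t=30: queue=[B,F,G,H,E,A] q_used=0 → run B
t=31: queue=[B,F,G,H,E,A] q_used=1 → run B
t=32: queue=[F,G,H,E,A,B] q_used=0 → run F
t=33: queue=[F,G,H,E,A,B] q_used=1 → run F
t=34: queue=[G,H,E,A,B] q_used=0 → run G
t=35: queue=[G,H,E,A,B] q_used=1 → run G
t=36: queue=[H,E,A,B] q_used=0 → run H
t=37: queue=[H,E,A,B] q_used=1 → run H
t=38: queue=[E,A,B] q_used=0 → run E
t=39: queue=[E,A,B] q_used=1 → run E
t=40: queue=[A,B,E] q_used=0 → run A
t=41: queue=[A,B,E] q_used=1 → run A
t=42: queue=[B,E] q_used=0 → run B
t=43: queue=[B,E] q_used=1 → run B
t=44: queue=[E] q_used=0 → run E
t=45: (idle)
t=46: (idle)
t=47: (idle)
t=48: (idle)
t=49: (idle)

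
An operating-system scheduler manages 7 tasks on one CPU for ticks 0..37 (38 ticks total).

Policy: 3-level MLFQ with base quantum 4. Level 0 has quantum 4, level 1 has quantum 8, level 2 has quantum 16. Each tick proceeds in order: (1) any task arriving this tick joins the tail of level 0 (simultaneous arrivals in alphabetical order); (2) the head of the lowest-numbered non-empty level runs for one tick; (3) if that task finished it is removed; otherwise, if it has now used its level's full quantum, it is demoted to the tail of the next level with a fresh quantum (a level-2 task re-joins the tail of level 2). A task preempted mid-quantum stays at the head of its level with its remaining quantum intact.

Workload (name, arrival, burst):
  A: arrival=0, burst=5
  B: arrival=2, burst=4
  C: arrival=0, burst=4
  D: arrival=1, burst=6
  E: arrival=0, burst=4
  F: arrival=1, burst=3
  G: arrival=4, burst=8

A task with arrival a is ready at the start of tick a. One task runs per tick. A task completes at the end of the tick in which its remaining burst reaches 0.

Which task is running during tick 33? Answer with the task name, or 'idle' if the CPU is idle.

running at tick 33 = G

t=0: L0/L1/L2 = ACE/-/- → run A
t=1: L0/L1/L2 = ACEDF/-/- → run A
t=2: L0/L1/L2 = ACEDFB/-/- → run A
t=3: L0/L1/L2 = ACEDFB/-/- → run A
t=4: L0/L1/L2 = CEDFBG/A/- → run C
t=5: L0/L1/L2 = CEDFBG/A/- → run C
t=6: L0/L1/L2 = CEDFBG/A/- → run C
t=7: L0/L1/L2 = CEDFBG/A/- → run C
t=8: L0/L1/L2 = EDFBG/A/- → run E
t=9: L0/L1/L2 = EDFBG/A/- → run E
t=10: L0/L1/L2 = EDFBG/A/- → run E
t=11: L0/L1/L2 = EDFBG/A/- → run E
t=12: L0/L1/L2 = DFBG/A/- → run D
t=13: L0/L1/L2 = DFBG/A/- → run D
t=14: L0/L1/L2 = DFBG/A/- → run D
t=15: L0/L1/L2 = DFBG/A/- → run D
t=16: L0/L1/L2 = FBG/AD/- → run F
t=17: L0/L1/L2 = FBG/AD/- → run F
t=18: L0/L1/L2 = FBG/AD/- → run F
t=19: L0/L1/L2 = BG/AD/- → run B
t=20: L0/L1/L2 = BG/AD/- → run B
t=21: L0/L1/L2 = BG/AD/- → run B
t=22: L0/L1/L2 = BG/AD/- → run B
t=23: L0/L1/L2 = G/AD/- → run G
t=24: L0/L1/L2 = G/AD/- → run G
t=25: L0/L1/L2 = G/AD/- → run G
t=26: L0/L1/L2 = G/AD/- → run G
t=27: L0/L1/L2 = -/ADG/- → run A
t=28: L0/L1/L2 = -/DG/- → run D
t=29: L0/L1/L2 = -/DG/- → run D
t=30: L0/L1/L2 = -/G/- → run G
t=31: L0/L1/L2 = -/G/- → run G
t=32: L0/L1/L2 = -/G/- → run G
t=33: L0/L1/L2 = -/G/- → run G
t=34: (idle)
t=35: (idle)
t=36: (idle)
t=37: (idle)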